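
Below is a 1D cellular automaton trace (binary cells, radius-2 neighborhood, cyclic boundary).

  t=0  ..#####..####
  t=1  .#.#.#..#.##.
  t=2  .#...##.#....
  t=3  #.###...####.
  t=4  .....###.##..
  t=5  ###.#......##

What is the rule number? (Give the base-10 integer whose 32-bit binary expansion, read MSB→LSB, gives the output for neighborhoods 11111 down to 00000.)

  nb #####: next=.  (t=0,i=4, bit31=0)
  nb ####.: next=#  (t=0,i=5, bit30=1)
  nb ###.#: next=.  (t=3,i=11, bit29=0)
  nb ###..: next=.  (t=0,i=6, bit28=0)
  nb ##.##: next=.  (t=4,i=8, bit27=0)
  nb ##.#.: next=.  (t=2,i=7, bit26=0)
  nb ##..#: next=.  (t=0,i=0, bit25=0)
  nb ##...: next=#  (t=3,i=5, bit24=1)
  nb #.###: next=.  (t=3,i=2, bit23=0)
  nb #.##.: next=.  (t=1,i=10, bit22=0)
  nb #.#.#: next=.  (t=1,i=3, bit21=0)
  nb #.#..: next=#  (t=1,i=5, bit20=1)
  nb #..##: next=#  (t=0,i=1, bit19=1)
  nb #..#.: next=.  (t=1,i=0, bit18=0)
  nb #...#: next=#  (t=2,i=3, bit17=1)
  nb #....: next=#  (t=2,i=10, bit16=1)
  nb .####: next=#  (t=0,i=3, bit15=1)
  nb .###.: next=.  (t=3,i=3, bit14=0)
  nb .##.#: next=.  (t=2,i=6, bit13=0)
  nb .##..: next=.  (t=1,i=11, bit12=0)
  nb .#.##: next=.  (t=1,i=9, bit11=0)
  nb .#.#.: next=.  (t=1,i=2, bit10=0)
  nb .#..#: next=#  (t=1,i=6, bit9=1)
  nb .#...: next=#  (t=2,i=2, bit8=1)
  nb ..###: next=.  (t=0,i=2, bit7=0)
  nb ..##.: next=.  (t=2,i=5, bit6=0)
  nb ..#.#: next=#  (t=1,i=1, bit5=1)
  nb ..#..: next=.  (t=2,i=1, bit4=0)
  nb ...##: next=#  (t=2,i=4, bit3=1)
  nb ...#.: next=#  (t=2,i=0, bit2=1)
  nb ....#: next=.  (t=2,i=12, bit1=0)
  nb .....: next=#  (t=2,i=11, bit0=1)
  bits 01000001000110111000001100101101 = 1092322093

1092322093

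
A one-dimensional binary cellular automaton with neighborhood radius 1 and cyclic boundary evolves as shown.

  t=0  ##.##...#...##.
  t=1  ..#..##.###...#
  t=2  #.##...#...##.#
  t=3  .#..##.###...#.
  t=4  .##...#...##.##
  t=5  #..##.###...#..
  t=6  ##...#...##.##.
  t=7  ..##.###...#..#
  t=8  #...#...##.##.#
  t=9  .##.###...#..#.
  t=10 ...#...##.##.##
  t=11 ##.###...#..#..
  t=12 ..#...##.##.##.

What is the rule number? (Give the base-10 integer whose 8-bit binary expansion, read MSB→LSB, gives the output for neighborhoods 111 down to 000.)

53

  nb ###: next=.  (t=1,i=9, bit7=0)
  nb ##.: next=.  (t=0,i=1, bit6=0)
  nb #.#: next=#  (t=0,i=2, bit5=1)
  nb #..: next=#  (t=0,i=5, bit4=1)
  nb .##: next=.  (t=0,i=0, bit3=0)
  nb .#.: next=#  (t=0,i=8, bit2=1)
  nb ..#: next=.  (t=0,i=7, bit1=0)
  nb ...: next=#  (t=0,i=6, bit0=1)
  bits 00110101 = 53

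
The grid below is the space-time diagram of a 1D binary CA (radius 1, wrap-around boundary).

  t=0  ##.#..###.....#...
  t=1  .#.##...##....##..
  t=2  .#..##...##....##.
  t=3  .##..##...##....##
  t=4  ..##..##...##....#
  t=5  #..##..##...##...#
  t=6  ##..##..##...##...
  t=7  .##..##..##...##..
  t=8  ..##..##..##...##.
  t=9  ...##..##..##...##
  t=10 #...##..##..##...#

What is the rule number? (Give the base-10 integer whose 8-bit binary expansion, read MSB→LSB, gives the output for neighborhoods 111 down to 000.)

84

  nb ###: next=.  (t=0,i=7, bit7=0)
  nb ##.: next=#  (t=0,i=1, bit6=1)
  nb #.#: next=.  (t=0,i=2, bit5=0)
  nb #..: next=#  (t=0,i=4, bit4=1)
  nb .##: next=.  (t=0,i=0, bit3=0)
  nb .#.: next=#  (t=0,i=3, bit2=1)
  nb ..#: next=.  (t=0,i=5, bit1=0)
  nb ...: next=.  (t=0,i=10, bit0=0)
  bits 01010100 = 84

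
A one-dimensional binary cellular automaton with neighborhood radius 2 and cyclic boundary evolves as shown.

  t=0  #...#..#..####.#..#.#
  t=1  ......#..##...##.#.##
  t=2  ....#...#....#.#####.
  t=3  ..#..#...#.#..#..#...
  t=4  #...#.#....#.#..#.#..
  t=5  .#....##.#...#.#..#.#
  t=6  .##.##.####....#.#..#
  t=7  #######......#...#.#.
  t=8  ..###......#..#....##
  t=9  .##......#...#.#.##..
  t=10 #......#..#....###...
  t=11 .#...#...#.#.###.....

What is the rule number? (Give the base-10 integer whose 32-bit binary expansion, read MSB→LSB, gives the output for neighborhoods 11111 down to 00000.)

2356947338

  [31] ##### => #  t=2,i=17
  [30] ####. => .  t=0,i=12
  [29] ###.# => .  t=0,i=13
  [28] ###.. => .  t=2,i=19
  [27] ##.## => #  t=6,i=3
  [26] ##.#. => #  t=0,i=14
  [25] ##..# => .  t=8,i=0
  [24] ##... => .  t=0,i=1
  [23] #.### => .  t=2,i=15
  [22] #.##. => #  t=0,i=20
  [21] #.#.# => #  t=1,i=17
  [20] #.#.. => #  t=0,i=15
  [19] #..## => #  t=0,i=9
  [18] #..#. => #  t=0,i=6
  [17] #...# => .  t=0,i=2
  [16] #.... => .  t=1,i=1
  [15] .#### => .  t=0,i=11
  [14] .###. => .  t=8,i=3
  [13] .##.# => #  t=1,i=15
  [12] .##.. => .  t=0,i=0
  [11] .#.## => #  t=0,i=19
  [10] .#.#. => .  t=3,i=10
  [9] .#..# => .  t=0,i=5
  [8] .#... => #  t=2,i=5
  [7] ..### => #  t=0,i=10
  [6] ..##. => .  t=1,i=9
  [5] ..#.# => .  t=0,i=18
  [4] ..#.. => .  t=0,i=4
  [3] ...## => #  t=1,i=13
  [2] ...#. => .  t=0,i=3
  [1] ....# => #  t=1,i=4
  [0] ..... => .  t=1,i=2
  bits 10001100011111000010100110001010 = 2356947338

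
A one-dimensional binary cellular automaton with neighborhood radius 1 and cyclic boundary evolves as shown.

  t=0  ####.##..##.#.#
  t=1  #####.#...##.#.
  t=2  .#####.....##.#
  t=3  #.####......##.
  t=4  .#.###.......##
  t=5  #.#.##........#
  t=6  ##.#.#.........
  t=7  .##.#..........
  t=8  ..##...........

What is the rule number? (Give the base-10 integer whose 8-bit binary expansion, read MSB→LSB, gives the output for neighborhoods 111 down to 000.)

  ###|#  b7=1 t=0,i=0
  ##.|#  b6=1 t=0,i=3
  #.#|#  b5=1 t=0,i=4
  #..|.  b4=0 t=0,i=7
  .##|.  b3=0 t=0,i=5
  .#.|.  b2=0 t=0,i=12
  ..#|.  b1=0 t=0,i=8
  ...|.  b0=0 t=1,i=8
  bits 11100000 = 224

224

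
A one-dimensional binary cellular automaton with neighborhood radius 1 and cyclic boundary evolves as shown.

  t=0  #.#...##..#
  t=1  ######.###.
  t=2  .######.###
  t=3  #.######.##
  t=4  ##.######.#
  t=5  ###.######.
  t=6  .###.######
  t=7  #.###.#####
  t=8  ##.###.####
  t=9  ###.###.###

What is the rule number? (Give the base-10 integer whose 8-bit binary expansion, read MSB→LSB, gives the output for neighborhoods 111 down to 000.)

  nb ###: next=#  (t=1,i=1, bit7=1)
  nb ##.: next=#  (t=0,i=0, bit6=1)
  nb #.#: next=#  (t=0,i=1, bit5=1)
  nb #..: next=#  (t=0,i=3, bit4=1)
  nb .##: next=.  (t=0,i=6, bit3=0)
  nb .#.: next=#  (t=0,i=2, bit2=1)
  nb ..#: next=#  (t=0,i=5, bit1=1)
  nb ...: next=#  (t=0,i=4, bit0=1)
  bits 11110111 = 247

247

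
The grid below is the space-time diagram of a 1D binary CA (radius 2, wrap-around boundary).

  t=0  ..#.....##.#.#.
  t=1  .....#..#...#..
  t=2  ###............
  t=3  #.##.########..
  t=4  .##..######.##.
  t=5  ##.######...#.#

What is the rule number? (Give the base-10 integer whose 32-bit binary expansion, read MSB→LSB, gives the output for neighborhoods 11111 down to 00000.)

  nb #####: next=#  (t=3,i=7, bit31=1)
  nb ####.: next=.  (t=3,i=11, bit30=0)
  nb ###.#: next=.  (t=4,i=10, bit29=0)
  nb ###..: next=#  (t=2,i=2, bit28=1)
  nb ##.##: next=.  (t=3,i=4, bit27=0)
  nb ##.#.: next=.  (t=0,i=10, bit26=0)
  nb ##..#: next=#  (t=3,i=13, bit25=1)
  nb ##...: next=#  (t=2,i=3, bit24=1)
  nb #.###: next=#  (t=3,i=5, bit23=1)
  nb #.##.: next=#  (t=3,i=2, bit22=1)
  nb #.#.#: next=.  (t=0,i=11, bit21=0)
  nb #.#..: next=.  (t=0,i=13, bit20=0)
  nb #..##: next=#  (t=4,i=0, bit19=1)
  nb #..#.: next=.  (t=1,i=7, bit18=0)
  nb #...#: next=.  (t=0,i=0, bit17=0)
  nb #....: next=.  (t=0,i=4, bit16=0)
  nb .####: next=#  (t=3,i=6, bit15=1)
  nb .###.: next=.  (t=2,i=1, bit14=0)
  nb .##.#: next=.  (t=0,i=9, bit13=0)
  nb .##..: next=.  (t=4,i=2, bit12=0)
  nb .#.##: next=#  (t=3,i=1, bit11=1)
  nb .#.#.: next=#  (t=0,i=12, bit10=1)
  nb .#..#: next=.  (t=1,i=6, bit9=0)
  nb .#...: next=.  (t=0,i=3, bit8=0)
  nb ..###: next=#  (t=2,i=0, bit7=1)
  nb ..##.: next=#  (t=0,i=8, bit6=1)
  nb ..#.#: next=.  (t=3,i=0, bit5=0)
  nb ..#..: next=.  (t=0,i=2, bit4=0)
  nb ...##: next=.  (t=0,i=7, bit3=0)
  nb ...#.: next=.  (t=0,i=1, bit2=0)
  nb ....#: next=.  (t=0,i=6, bit1=0)
  nb .....: next=#  (t=0,i=5, bit0=1)
  bits 10010011110010001000110011000001 = 2479393985

2479393985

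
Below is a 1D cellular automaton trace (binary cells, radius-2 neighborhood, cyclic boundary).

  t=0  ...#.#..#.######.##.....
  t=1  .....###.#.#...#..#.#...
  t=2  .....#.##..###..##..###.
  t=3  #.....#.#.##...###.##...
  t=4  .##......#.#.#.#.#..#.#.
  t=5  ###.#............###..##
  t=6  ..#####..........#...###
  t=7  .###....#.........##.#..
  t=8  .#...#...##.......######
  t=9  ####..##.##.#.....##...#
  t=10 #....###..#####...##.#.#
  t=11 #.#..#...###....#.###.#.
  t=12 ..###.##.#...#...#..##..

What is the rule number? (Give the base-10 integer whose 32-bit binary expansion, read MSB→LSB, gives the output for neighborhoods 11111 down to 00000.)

  ##### -> .   bit 31 = 0  t=0,i=12
  ####. -> .   bit 30 = 0  t=0,i=14
  ###.# -> #   bit 29 = 1  t=0,i=15
  ###.. -> .   bit 28 = 0  t=2,i=13
  ##.## -> .   bit 27 = 0  t=0,i=16
  ##.#. -> #   bit 26 = 1  t=1,i=8
  ##..# -> .   bit 25 = 0  t=2,i=9
  ##... -> .   bit 24 = 0  t=0,i=19
  #.### -> .   bit 23 = 0  t=0,i=10
  #.##. -> .   bit 22 = 0  t=0,i=17
  #.#.# -> .   bit 21 = 0  t=1,i=9
  #.#.. -> #   bit 20 = 1  t=0,i=5
  #..## -> #   bit 19 = 1  t=2,i=10
  #..#. -> #   bit 18 = 1  t=0,i=7
  #...# -> #   bit 17 = 1  t=1,i=13
  #.... -> #   bit 16 = 1  t=0,i=20
  .#### -> #   bit 15 = 1  t=0,i=11
  .###. -> .   bit 14 = 0  t=1,i=6
  .##.# -> #   bit 13 = 1  t=7,i=19
  .##.. -> #   bit 12 = 1  t=0,i=18
  .#.## -> #   bit 11 = 1  t=0,i=9
  .#.#. -> .   bit 10 = 0  t=0,i=4
  .#..# -> #   bit 9 = 1  t=0,i=6
  .#... -> #   bit 8 = 1  t=1,i=12
  ..### -> #   bit 7 = 1  t=1,i=5
  ..##. -> #   bit 6 = 1  t=2,i=16
  ..#.# -> .   bit 5 = 0  t=0,i=3
  ..#.. -> .   bit 4 = 0  t=1,i=15
  ...## -> .   bit 3 = 0  t=1,i=4
  ...#. -> .   bit 2 = 0  t=0,i=2
  ....# -> .   bit 1 = 0  t=0,i=1
  ..... -> .   bit 0 = 0  t=0,i=0
  bits 00100100000111111011101111000000 = 606059456

606059456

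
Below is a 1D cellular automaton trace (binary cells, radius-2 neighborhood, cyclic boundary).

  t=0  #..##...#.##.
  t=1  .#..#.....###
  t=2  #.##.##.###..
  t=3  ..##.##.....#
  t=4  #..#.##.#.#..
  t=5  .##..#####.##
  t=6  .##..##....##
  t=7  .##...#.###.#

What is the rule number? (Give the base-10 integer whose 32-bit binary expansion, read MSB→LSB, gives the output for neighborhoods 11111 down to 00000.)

  nb #####: next=.  (t=5,i=7, bit31=0)
  nb ####.: next=.  (t=5,i=8, bit30=0)
  nb ###.#: next=.  (t=1,i=12, bit29=0)
  nb ###..: next=.  (t=2,i=10, bit28=0)
  nb ##.##: next=.  (t=2,i=4, bit27=0)
  nb ##.#.: next=#  (t=0,i=12, bit26=1)
  nb ##..#: next=.  (t=2,i=11, bit25=0)
  nb ##...: next=.  (t=0,i=5, bit24=0)
  nb #.###: next=.  (t=2,i=8, bit23=0)
  nb #.##.: next=#  (t=0,i=10, bit22=1)
  nb #.#.#: next=#  (t=4,i=8, bit21=1)
  nb #.#..: next=.  (t=0,i=0, bit20=0)
  nb #..##: next=.  (t=0,i=2, bit19=0)
  nb #..#.: next=#  (t=1,i=3, bit18=1)
  nb #...#: next=.  (t=0,i=6, bit17=0)
  nb #....: next=#  (t=1,i=6, bit16=1)
  nb .####: next=#  (t=5,i=6, bit15=1)
  nb .###.: next=.  (t=1,i=11, bit14=0)
  nb .##.#: next=#  (t=0,i=11, bit13=1)
  nb .##..: next=#  (t=0,i=4, bit12=1)
  nb .#.##: next=.  (t=0,i=9, bit11=0)
  nb .#.#.: next=#  (t=4,i=9, bit10=1)
  nb .#..#: next=#  (t=0,i=1, bit9=1)
  nb .#...: next=#  (t=1,i=5, bit8=1)
  nb ..###: next=#  (t=1,i=10, bit7=1)
  nb ..##.: next=.  (t=0,i=3, bit6=0)
  nb ..#.#: next=.  (t=0,i=8, bit5=0)
  nb ..#..: next=.  (t=1,i=4, bit4=0)
  nb ...##: next=#  (t=1,i=9, bit3=1)
  nb ...#.: next=.  (t=0,i=7, bit2=0)
  nb ....#: next=#  (t=1,i=8, bit1=1)
  nb .....: next=.  (t=1,i=7, bit0=0)
  bits 00000100011001011011011110001010 = 73774986

73774986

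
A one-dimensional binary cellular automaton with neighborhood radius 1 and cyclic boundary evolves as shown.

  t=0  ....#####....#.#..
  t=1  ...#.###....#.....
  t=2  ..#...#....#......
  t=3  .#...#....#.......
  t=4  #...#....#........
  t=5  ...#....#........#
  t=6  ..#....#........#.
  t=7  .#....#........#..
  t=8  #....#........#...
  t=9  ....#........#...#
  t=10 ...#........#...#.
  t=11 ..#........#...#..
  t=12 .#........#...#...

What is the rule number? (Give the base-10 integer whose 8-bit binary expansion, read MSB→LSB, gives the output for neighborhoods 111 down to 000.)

  [7] ### => #  t=0,i=5
  [6] ##. => .  t=0,i=8
  [5] #.# => .  t=0,i=14
  [4] #.. => .  t=0,i=9
  [3] .## => .  t=0,i=4
  [2] .#. => .  t=0,i=13
  [1] ..# => #  t=0,i=3
  [0] ... => .  t=0,i=0
  bits 10000010 = 130

130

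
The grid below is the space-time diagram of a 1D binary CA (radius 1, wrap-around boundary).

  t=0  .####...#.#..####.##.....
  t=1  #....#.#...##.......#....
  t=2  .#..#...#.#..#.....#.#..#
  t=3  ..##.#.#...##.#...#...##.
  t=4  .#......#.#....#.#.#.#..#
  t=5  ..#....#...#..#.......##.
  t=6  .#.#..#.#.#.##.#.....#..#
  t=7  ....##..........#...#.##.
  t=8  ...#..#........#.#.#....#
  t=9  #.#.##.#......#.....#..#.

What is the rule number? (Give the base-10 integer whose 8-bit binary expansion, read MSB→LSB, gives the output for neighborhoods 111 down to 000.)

  nb ###: next=.  (t=0,i=2, bit7=0)
  nb ##.: next=.  (t=0,i=4, bit6=0)
  nb #.#: next=.  (t=0,i=9, bit5=0)
  nb #..: next=#  (t=0,i=5, bit4=1)
  nb .##: next=.  (t=0,i=1, bit3=0)
  nb .#.: next=.  (t=0,i=8, bit2=0)
  nb ..#: next=#  (t=0,i=0, bit1=1)
  nb ...: next=.  (t=0,i=6, bit0=0)
  bits 00010010 = 18

18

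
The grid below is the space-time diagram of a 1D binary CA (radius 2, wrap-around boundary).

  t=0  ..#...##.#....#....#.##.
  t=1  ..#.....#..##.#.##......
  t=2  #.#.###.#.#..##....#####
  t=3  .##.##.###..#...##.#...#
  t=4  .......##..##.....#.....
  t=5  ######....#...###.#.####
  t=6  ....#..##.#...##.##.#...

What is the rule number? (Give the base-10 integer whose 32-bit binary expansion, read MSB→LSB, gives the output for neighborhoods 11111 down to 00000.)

  #####|.  b31=0 t=2,i=21
  ####.|#  b30=1 t=2,i=23
  ###.#|.  b29=0 t=2,i=0
  ###..|.  b28=0 t=3,i=9
  ##.##|.  b27=0 t=3,i=3
  ##.#.|#  b26=1 t=0,i=8
  ##..#|.  b25=0 t=3,i=10
  ##...|.  b24=0 t=0,i=23
  #.###|#  b23=1 t=2,i=4
  #.##.|.  b22=0 t=0,i=21
  #.#.#|#  b21=1 t=1,i=14
  #.#..|.  b20=0 t=0,i=9
  #..##|#  b19=1 t=1,i=10
  #..#.|#  b18=1 t=3,i=11
  #...#|.  b17=0 t=0,i=0
  #....|#  b16=1 t=0,i=11
  .####|.  b15=0 t=2,i=20
  .###.|#  b14=1 t=2,i=5
  .##.#|.  b13=0 t=0,i=7
  .##..|.  b12=0 t=0,i=22
  .#.##|.  b11=0 t=0,i=20
  .#.#.|#  b10=1 t=2,i=9
  .#..#|.  b9=0 t=1,i=9
  .#...|.  b8=0 t=0,i=3
  ..###|#  b7=1 t=2,i=19
  ..##.|.  b6=0 t=0,i=6
  ..#.#|.  b5=0 t=0,i=19
  ..#..|#  b4=1 t=0,i=2
  ...##|.  b3=0 t=0,i=5
  ...#.|.  b2=0 t=0,i=1
  ....#|#  b1=1 t=0,i=12
  .....|#  b0=1 t=1,i=5
  bits 01000100101011010100010010010011 = 1152205971

1152205971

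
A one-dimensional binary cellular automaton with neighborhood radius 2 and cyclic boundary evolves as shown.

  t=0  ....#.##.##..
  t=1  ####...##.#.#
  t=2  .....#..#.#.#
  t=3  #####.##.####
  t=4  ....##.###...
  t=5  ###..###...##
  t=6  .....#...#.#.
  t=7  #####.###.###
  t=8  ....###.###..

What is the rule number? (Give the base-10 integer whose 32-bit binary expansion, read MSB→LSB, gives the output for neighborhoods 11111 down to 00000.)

  ##### -> .   bit 31 = 0  t=1,i=1
  ####. -> .   bit 30 = 0  t=1,i=2
  ###.# -> #   bit 29 = 1  t=3,i=4
  ###.. -> .   bit 28 = 0  t=1,i=3
  ##.## -> #   bit 27 = 1  t=0,i=8
  ##.#. -> .   bit 26 = 0  t=1,i=9
  ##..# -> .   bit 25 = 0  t=5,i=3
  ##... -> .   bit 24 = 0  t=0,i=11
  #.### -> #   bit 23 = 1  t=1,i=12
  #.##. -> .   bit 22 = 0  t=0,i=6
  #.#.# -> #   bit 21 = 1  t=1,i=10
  #.#.. -> #   bit 20 = 1  t=2,i=12
  #..## -> .   bit 19 = 0  t=5,i=4
  #..#. -> #   bit 18 = 1  t=2,i=7
  #...# -> #   bit 17 = 1  t=1,i=5
  #.... -> #   bit 16 = 1  t=0,i=12
  .#### -> .   bit 15 = 0  t=1,i=0
  .###. -> .   bit 14 = 0  t=4,i=8
  .##.# -> #   bit 13 = 1  t=0,i=7
  .##.. -> #   bit 12 = 1  t=0,i=10
  .#.## -> .   bit 11 = 0  t=0,i=5
  .#.#. -> #   bit 10 = 1  t=2,i=9
  .#..# -> #   bit 9 = 1  t=2,i=6
  .#... -> #   bit 8 = 1  t=2,i=0
  ..### -> #   bit 7 = 1  t=5,i=5
  ..##. -> .   bit 6 = 0  t=1,i=7
  ..#.# -> .   bit 5 = 0  t=0,i=4
  ..#.. -> .   bit 4 = 0  t=2,i=5
  ...## -> .   bit 3 = 0  t=1,i=6
  ...#. -> #   bit 2 = 1  t=0,i=3
  ....# -> #   bit 1 = 1  t=0,i=2
  ..... -> #   bit 0 = 1  t=0,i=0
  bits 00101000101101110011011110000111 = 683095943

683095943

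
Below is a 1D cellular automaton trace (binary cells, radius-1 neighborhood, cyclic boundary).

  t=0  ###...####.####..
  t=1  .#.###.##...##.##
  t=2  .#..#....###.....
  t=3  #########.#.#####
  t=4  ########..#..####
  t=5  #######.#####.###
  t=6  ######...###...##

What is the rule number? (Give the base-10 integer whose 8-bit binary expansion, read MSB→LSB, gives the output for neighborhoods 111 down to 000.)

  [7] ### => #  t=0,i=1
  [6] ##. => .  t=0,i=2
  [5] #.# => .  t=0,i=10
  [4] #.. => #  t=0,i=3
  [3] .## => .  t=0,i=0
  [2] .#. => #  t=1,i=1
  [1] ..# => #  t=0,i=5
  [0] ... => #  t=0,i=4
  bits 10010111 = 151

151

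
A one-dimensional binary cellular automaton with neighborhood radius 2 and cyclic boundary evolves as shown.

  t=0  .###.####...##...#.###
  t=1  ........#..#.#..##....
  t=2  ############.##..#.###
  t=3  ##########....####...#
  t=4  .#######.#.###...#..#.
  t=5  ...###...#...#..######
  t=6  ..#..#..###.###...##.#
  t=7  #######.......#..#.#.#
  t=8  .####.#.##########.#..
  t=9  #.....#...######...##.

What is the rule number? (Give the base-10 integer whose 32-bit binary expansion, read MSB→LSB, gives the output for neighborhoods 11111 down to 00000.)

2452960063

  ##### -> #   bit 31 = 1  t=2,i=0
  ####. -> .   bit 30 = 0  t=0,i=7
  ###.# -> .   bit 29 = 0  t=0,i=3
  ###.. -> #   bit 28 = 1  t=0,i=8
  ##.## -> .   bit 27 = 0  t=0,i=0
  ##.#. -> .   bit 26 = 0  t=4,i=8
  ##..# -> #   bit 25 = 1  t=2,i=15
  ##... -> .   bit 24 = 0  t=0,i=9
  #.### -> .   bit 23 = 0  t=0,i=1
  #.##. -> .   bit 22 = 0  t=2,i=13
  #.#.# -> #   bit 21 = 1  t=4,i=9
  #.#.. -> #   bit 20 = 1  t=1,i=13
  #..## -> .   bit 19 = 0  t=1,i=15
  #..#. -> #   bit 18 = 1  t=1,i=10
  #...# -> .   bit 17 = 0  t=0,i=10
  #.... -> #   bit 16 = 1  t=1,i=19
  .#### -> .   bit 15 = 0  t=0,i=6
  .###. -> .   bit 14 = 0  t=0,i=2
  .##.# -> #   bit 13 = 1  t=6,i=19
  .##.. -> #   bit 12 = 1  t=0,i=13
  .#.## -> .   bit 11 = 0  t=0,i=18
  .#.#. -> .   bit 10 = 0  t=1,i=12
  .#..# -> #   bit 9 = 1  t=1,i=9
  .#... -> #   bit 8 = 1  t=5,i=10
  ..### -> .   bit 7 = 0  t=3,i=14
  ..##. -> .   bit 6 = 0  t=0,i=12
  ..#.# -> #   bit 5 = 1  t=0,i=17
  ..#.. -> #   bit 4 = 1  t=1,i=8
  ...## -> #   bit 3 = 1  t=0,i=11
  ...#. -> #   bit 2 = 1  t=0,i=16
  ....# -> #   bit 1 = 1  t=1,i=6
  ..... -> #   bit 0 = 1  t=1,i=0
  bits 10010010001101010011001100111111 = 2452960063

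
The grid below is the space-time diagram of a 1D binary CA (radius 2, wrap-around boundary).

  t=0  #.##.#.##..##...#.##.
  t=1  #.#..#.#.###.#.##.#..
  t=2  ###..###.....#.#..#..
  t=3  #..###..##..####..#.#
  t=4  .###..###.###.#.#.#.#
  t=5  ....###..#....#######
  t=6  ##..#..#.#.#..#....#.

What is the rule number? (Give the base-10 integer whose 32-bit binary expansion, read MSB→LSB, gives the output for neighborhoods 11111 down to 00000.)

  ##### -> .   bit 31 = 0  t=5,i=16
  ####. -> #   bit 30 = 1  t=3,i=14
  ###.# -> .   bit 29 = 0  t=1,i=11
  ###.. -> .   bit 28 = 0  t=2,i=2
  ##.## -> #   bit 27 = 1  t=4,i=9
  ##.#. -> .   bit 26 = 0  t=0,i=4
  ##..# -> #   bit 25 = 1  t=0,i=9
  ##... -> #   bit 24 = 1  t=0,i=13
  #.### -> .   bit 23 = 0  t=1,i=9
  #.##. -> #   bit 22 = 1  t=0,i=2
  #.#.# -> #   bit 21 = 1  t=0,i=0
  #.#.. -> #   bit 20 = 1  t=1,i=2
  #..## -> #   bit 19 = 1  t=0,i=10
  #..#. -> .   bit 18 = 0  t=1,i=4
  #...# -> .   bit 17 = 0  t=0,i=14
  #.... -> #   bit 16 = 1  t=2,i=9
  .#### -> .   bit 15 = 0  t=3,i=13
  .###. -> .   bit 14 = 0  t=1,i=10
  .##.# -> .   bit 13 = 0  t=0,i=3
  .##.. -> .   bit 12 = 0  t=0,i=8
  .#.## -> .   bit 11 = 0  t=0,i=1
  .#.#. -> #   bit 10 = 1  t=1,i=1
  .#..# -> .   bit 9 = 0  t=1,i=3
  .#... -> .   bit 8 = 0  t=5,i=10
  ..### -> #   bit 7 = 1  t=2,i=0
  ..##. -> #   bit 6 = 1  t=0,i=11
  ..#.# -> #   bit 5 = 1  t=0,i=16
  ..#.. -> #   bit 4 = 1  t=2,i=18
  ...## -> .   bit 3 = 0  t=5,i=3
  ...#. -> #   bit 2 = 1  t=0,i=15
  ....# -> .   bit 1 = 0  t=2,i=11
  ..... -> .   bit 0 = 0  t=2,i=10
  bits 01001011011110010000010011110100 = 1266222324

1266222324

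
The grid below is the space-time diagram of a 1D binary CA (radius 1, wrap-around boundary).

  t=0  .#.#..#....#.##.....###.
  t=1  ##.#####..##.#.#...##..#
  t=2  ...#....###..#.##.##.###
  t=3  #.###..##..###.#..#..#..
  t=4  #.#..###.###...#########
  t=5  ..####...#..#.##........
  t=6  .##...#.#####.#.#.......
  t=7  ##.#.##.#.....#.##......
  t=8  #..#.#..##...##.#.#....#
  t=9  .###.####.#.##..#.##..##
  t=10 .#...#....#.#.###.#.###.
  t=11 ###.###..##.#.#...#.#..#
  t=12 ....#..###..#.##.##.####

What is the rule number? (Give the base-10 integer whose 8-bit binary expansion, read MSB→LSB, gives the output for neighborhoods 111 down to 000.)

  ###|.  b7=0 t=0,i=21
  ##.|.  b6=0 t=0,i=14
  #.#|.  b5=0 t=0,i=2
  #..|#  b4=1 t=0,i=4
  .##|#  b3=1 t=0,i=13
  .#.|#  b2=1 t=0,i=1
  ..#|#  b1=1 t=0,i=0
  ...|.  b0=0 t=0,i=8
  bits 00011110 = 30

30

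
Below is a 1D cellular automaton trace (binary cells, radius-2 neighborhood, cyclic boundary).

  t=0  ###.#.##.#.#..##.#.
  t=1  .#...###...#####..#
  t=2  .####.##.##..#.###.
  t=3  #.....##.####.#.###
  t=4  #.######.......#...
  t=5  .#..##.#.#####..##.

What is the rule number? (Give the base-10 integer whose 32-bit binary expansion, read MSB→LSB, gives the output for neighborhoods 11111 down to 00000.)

2455731019

  ##### -> #   bit 31 = 1  t=1,i=13
  ####. -> .   bit 30 = 0  t=1,i=14
  ###.# -> .   bit 29 = 0  t=0,i=2
  ###.. -> #   bit 28 = 1  t=1,i=7
  ##.## -> .   bit 27 = 0  t=2,i=5
  ##.#. -> .   bit 26 = 0  t=0,i=3
  ##..# -> #   bit 25 = 1  t=1,i=16
  ##... -> .   bit 24 = 0  t=1,i=8
  #.### -> .   bit 23 = 0  t=0,i=0
  #.##. -> #   bit 22 = 1  t=0,i=6
  #.#.# -> .   bit 21 = 0  t=0,i=4
  #.#.. -> #   bit 20 = 1  t=0,i=11
  #..## -> #   bit 19 = 1  t=0,i=13
  #..#. -> #   bit 18 = 1  t=1,i=17
  #...# -> #   bit 17 = 1  t=1,i=3
  #.... -> #   bit 16 = 1  t=3,i=2
  .#### -> .   bit 15 = 0  t=1,i=12
  .###. -> #   bit 14 = 1  t=0,i=1
  .##.# -> #   bit 13 = 1  t=0,i=7
  .##.. -> #   bit 12 = 1  t=2,i=10
  .#.## -> #   bit 11 = 1  t=0,i=5
  .#.#. -> .   bit 10 = 0  t=0,i=10
  .#..# -> #   bit 9 = 1  t=0,i=12
  .#... -> #   bit 8 = 1  t=1,i=2
  ..### -> .   bit 7 = 0  t=1,i=5
  ..##. -> #   bit 6 = 1  t=0,i=14
  ..#.# -> .   bit 5 = 0  t=1,i=18
  ..#.. -> .   bit 4 = 0  t=4,i=15
  ...## -> #   bit 3 = 1  t=1,i=4
  ...#. -> .   bit 2 = 0  t=4,i=14
  ....# -> #   bit 1 = 1  t=3,i=4
  ..... -> #   bit 0 = 1  t=3,i=3
  bits 10010010010111110111101101001011 = 2455731019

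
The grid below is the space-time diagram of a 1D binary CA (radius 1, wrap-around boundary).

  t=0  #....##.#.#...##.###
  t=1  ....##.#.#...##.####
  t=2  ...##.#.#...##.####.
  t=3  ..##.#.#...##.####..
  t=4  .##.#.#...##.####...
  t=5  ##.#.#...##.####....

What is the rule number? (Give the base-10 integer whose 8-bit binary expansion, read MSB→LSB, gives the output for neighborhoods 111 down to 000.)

170

  ### -> #   bit 7 = 1  t=0,i=18
  ##. -> .   bit 6 = 0  t=0,i=0
  #.# -> #   bit 5 = 1  t=0,i=7
  #.. -> .   bit 4 = 0  t=0,i=1
  .## -> #   bit 3 = 1  t=0,i=5
  .#. -> .   bit 2 = 0  t=0,i=8
  ..# -> #   bit 1 = 1  t=0,i=4
  ... -> .   bit 0 = 0  t=0,i=2
  bits 10101010 = 170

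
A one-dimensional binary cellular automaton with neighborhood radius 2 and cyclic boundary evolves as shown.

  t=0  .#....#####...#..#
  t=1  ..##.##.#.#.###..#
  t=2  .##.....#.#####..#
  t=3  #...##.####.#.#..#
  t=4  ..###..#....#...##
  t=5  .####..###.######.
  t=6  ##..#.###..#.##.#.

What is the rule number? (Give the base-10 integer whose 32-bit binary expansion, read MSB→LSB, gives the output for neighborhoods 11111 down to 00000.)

2427144701

  #####|#  b31=1 t=0,i=8
  ####.|.  b30=0 t=0,i=9
  ###.#|.  b29=0 t=3,i=10
  ###..|#  b28=1 t=0,i=10
  ##.##|.  b27=0 t=1,i=4
  ##.#.|.  b26=0 t=1,i=7
  ##..#|.  b25=0 t=1,i=15
  ##...|.  b24=0 t=0,i=11
  #.###|#  b23=1 t=1,i=12
  #.##.|.  b22=0 t=1,i=5
  #.#.#|#  b21=1 t=1,i=8
  #.#..|.  b20=0 t=0,i=1
  #..##|#  b19=1 t=1,i=1
  #..#.|.  b18=0 t=0,i=16
  #...#|#  b17=1 t=0,i=12
  #....|#  b16=1 t=0,i=3
  .####|.  b15=0 t=0,i=7
  .###.|#  b14=1 t=1,i=13
  .##.#|.  b13=0 t=1,i=3
  .##..|.  b12=0 t=2,i=2
  .#.##|#  b11=1 t=1,i=11
  .#.#.|.  b10=0 t=0,i=0
  .#..#|.  b9=0 t=0,i=15
  .#...|#  b8=1 t=0,i=2
  ..###|#  b7=1 t=0,i=6
  ..##.|#  b6=1 t=1,i=2
  ..#.#|#  b5=1 t=0,i=17
  ..#..|#  b4=1 t=0,i=14
  ...##|#  b3=1 t=0,i=5
  ...#.|#  b2=1 t=0,i=13
  ....#|.  b1=0 t=0,i=4
  .....|#  b0=1 t=2,i=5
  bits 10010000101010110100100111111101 = 2427144701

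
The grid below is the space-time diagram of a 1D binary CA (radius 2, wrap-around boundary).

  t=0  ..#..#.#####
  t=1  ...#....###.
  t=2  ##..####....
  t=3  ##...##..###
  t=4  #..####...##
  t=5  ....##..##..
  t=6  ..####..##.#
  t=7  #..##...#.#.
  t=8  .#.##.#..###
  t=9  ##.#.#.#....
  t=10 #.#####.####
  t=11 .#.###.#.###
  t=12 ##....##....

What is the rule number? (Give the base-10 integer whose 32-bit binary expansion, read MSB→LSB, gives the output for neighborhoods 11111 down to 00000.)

  #####|#  b31=1 t=0,i=9
  ####.|#  b30=1 t=0,i=10
  ###.#|.  b29=0 t=8,i=11
  ###..|.  b28=0 t=0,i=11
  ##.##|#  b27=1 t=10,i=1
  ##.#.|#  b26=1 t=6,i=10
  ##..#|.  b25=0 t=0,i=0
  ##...|.  b24=0 t=1,i=11
  #.###|.  b23=0 t=0,i=7
  #.##.|#  b22=1 t=8,i=3
  #.#.#|#  b21=1 t=7,i=10
  #.#..|.  b20=0 t=6,i=11
  #..##|.  b19=0 t=2,i=3
  #..#.|.  b18=0 t=0,i=1
  #...#|#  b17=1 t=3,i=3
  #....|#  b16=1 t=1,i=0
  .####|#  b15=1 t=0,i=8
  .###.|.  b14=0 t=1,i=9
  .##.#|.  b13=0 t=6,i=9
  .##..|#  b12=1 t=2,i=1
  .#.##|.  b11=0 t=0,i=6
  .#.#.|#  b10=1 t=7,i=9
  .#..#|#  b9=1 t=0,i=3
  .#...|#  b8=1 t=1,i=4
  ..###|.  b7=0 t=1,i=8
  ..##.|#  b6=1 t=2,i=0
  ..#.#|.  b5=0 t=0,i=5
  ..#..|.  b4=0 t=0,i=2
  ...##|#  b3=1 t=1,i=7
  ...#.|.  b2=0 t=1,i=2
  ....#|#  b1=1 t=1,i=1
  .....|.  b0=0 t=5,i=0
  bits 11001100011000111001011101001010 = 3429078858

3429078858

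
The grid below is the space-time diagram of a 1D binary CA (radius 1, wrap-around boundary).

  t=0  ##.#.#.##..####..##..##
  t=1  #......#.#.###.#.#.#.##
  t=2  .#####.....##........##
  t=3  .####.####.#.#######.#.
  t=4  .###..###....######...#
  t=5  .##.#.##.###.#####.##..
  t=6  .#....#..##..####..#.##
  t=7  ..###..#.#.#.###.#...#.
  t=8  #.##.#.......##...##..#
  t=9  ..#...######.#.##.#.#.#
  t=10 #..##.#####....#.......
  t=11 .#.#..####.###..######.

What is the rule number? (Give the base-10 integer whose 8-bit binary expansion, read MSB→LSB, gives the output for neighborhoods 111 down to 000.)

153

  ### -> #   bit 7 = 1  t=0,i=0
  ##. -> .   bit 6 = 0  t=0,i=1
  #.# -> .   bit 5 = 0  t=0,i=2
  #.. -> #   bit 4 = 1  t=0,i=9
  .## -> #   bit 3 = 1  t=0,i=7
  .#. -> .   bit 2 = 0  t=0,i=3
  ..# -> .   bit 1 = 0  t=0,i=10
  ... -> #   bit 0 = 1  t=1,i=2
  bits 10011001 = 153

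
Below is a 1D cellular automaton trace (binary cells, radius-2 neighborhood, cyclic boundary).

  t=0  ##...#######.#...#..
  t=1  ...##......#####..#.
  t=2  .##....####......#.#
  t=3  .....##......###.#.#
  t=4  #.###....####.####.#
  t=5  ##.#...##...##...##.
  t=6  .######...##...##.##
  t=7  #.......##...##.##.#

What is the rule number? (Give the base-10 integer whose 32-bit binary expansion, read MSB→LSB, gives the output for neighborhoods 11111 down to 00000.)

741761835

  #####|.  b31=0 t=0,i=7
  ####.|.  b30=0 t=0,i=10
  ###.#|#  b29=1 t=0,i=11
  ###..|.  b28=0 t=1,i=15
  ##.##|#  b27=1 t=4,i=1
  ##.#.|#  b26=1 t=0,i=12
  ##..#|.  b25=0 t=1,i=16
  ##...|.  b24=0 t=0,i=2
  #.###|.  b23=0 t=4,i=2
  #.##.|.  b22=0 t=2,i=1
  #.#.#|#  b21=1 t=2,i=19
  #.#..|#  b20=1 t=0,i=13
  #..##|.  b19=0 t=0,i=19
  #..#.|#  b18=1 t=1,i=17
  #...#|#  b17=1 t=0,i=3
  #....|.  b16=0 t=1,i=0
  .####|.  b15=0 t=0,i=6
  .###.|#  b14=1 t=3,i=14
  .##.#|#  b13=1 t=4,i=0
  .##..|.  b12=0 t=0,i=1
  .#.##|.  b11=0 t=2,i=0
  .#.#.|.  b10=0 t=2,i=18
  .#..#|#  b9=1 t=0,i=18
  .#...|#  b8=1 t=0,i=14
  ..###|.  b7=0 t=0,i=5
  ..##.|.  b6=0 t=0,i=0
  ..#.#|#  b5=1 t=2,i=17
  ..#..|.  b4=0 t=0,i=17
  ...##|#  b3=1 t=0,i=4
  ...#.|.  b2=0 t=0,i=16
  ....#|#  b1=1 t=1,i=1
  .....|#  b0=1 t=1,i=7
  bits 00101100001101100110001100101011 = 741761835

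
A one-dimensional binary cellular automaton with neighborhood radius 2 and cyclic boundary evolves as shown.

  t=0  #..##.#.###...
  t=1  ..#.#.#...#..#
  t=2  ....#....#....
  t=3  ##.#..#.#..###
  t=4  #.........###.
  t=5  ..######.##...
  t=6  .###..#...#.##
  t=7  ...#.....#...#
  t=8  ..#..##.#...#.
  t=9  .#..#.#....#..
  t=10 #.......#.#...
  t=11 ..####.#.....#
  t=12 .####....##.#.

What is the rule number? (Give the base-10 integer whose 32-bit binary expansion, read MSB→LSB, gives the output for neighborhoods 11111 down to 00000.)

  nb #####: next=.  (t=3,i=13, bit31=0)
  nb ####.: next=#  (t=3,i=0, bit30=1)
  nb ###.#: next=.  (t=3,i=1, bit29=0)
  nb ###..: next=#  (t=0,i=10, bit28=1)
  nb ##.##: next=.  (t=5,i=8, bit27=0)
  nb ##.#.: next=.  (t=0,i=5, bit26=0)
  nb ##..#: next=.  (t=6,i=4, bit25=0)
  nb ##...: next=.  (t=0,i=11, bit24=0)
  nb #.###: next=.  (t=0,i=8, bit23=0)
  nb #.##.: next=.  (t=5,i=9, bit22=0)
  nb #.#.#: next=#  (t=0,i=6, bit21=1)
  nb #.#..: next=.  (t=1,i=6, bit20=0)
  nb #..##: next=#  (t=0,i=2, bit19=1)
  nb #..#.: next=.  (t=1,i=1, bit18=0)
  nb #...#: next=.  (t=0,i=12, bit17=0)
  nb #....: next=#  (t=2,i=6, bit16=1)
  nb .####: next=#  (t=3,i=12, bit15=1)
  nb .###.: next=.  (t=0,i=9, bit14=0)
  nb .##.#: next=#  (t=0,i=4, bit13=1)
  nb .##..: next=#  (t=5,i=10, bit12=1)
  nb .#.##: next=.  (t=0,i=7, bit11=0)
  nb .#.#.: next=.  (t=1,i=3, bit10=0)
  nb .#..#: next=.  (t=0,i=1, bit9=0)
  nb .#...: next=.  (t=1,i=7, bit8=0)
  nb ..###: next=#  (t=3,i=11, bit7=1)
  nb ..##.: next=.  (t=0,i=3, bit6=0)
  nb ..#.#: next=.  (t=1,i=2, bit5=0)
  nb ..#..: next=.  (t=0,i=0, bit4=0)
  nb ...##: next=#  (t=4,i=9, bit3=1)
  nb ...#.: next=#  (t=0,i=13, bit2=1)
  nb ....#: next=.  (t=2,i=2, bit1=0)
  nb .....: next=#  (t=2,i=0, bit0=1)
  bits 01010000001010011011000010001101 = 1344909453

1344909453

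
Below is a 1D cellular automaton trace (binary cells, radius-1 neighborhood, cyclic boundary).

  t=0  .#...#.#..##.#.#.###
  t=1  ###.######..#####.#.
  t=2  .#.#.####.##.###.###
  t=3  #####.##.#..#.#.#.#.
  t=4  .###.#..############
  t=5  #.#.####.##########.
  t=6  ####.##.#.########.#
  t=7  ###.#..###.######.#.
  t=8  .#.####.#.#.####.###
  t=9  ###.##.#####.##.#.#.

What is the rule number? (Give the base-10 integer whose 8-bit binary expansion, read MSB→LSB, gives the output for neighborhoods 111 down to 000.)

  ###|#  b7=1 t=0,i=18
  ##.|.  b6=0 t=0,i=11
  #.#|#  b5=1 t=0,i=0
  #..|#  b4=1 t=0,i=2
  .##|.  b3=0 t=0,i=10
  .#.|#  b2=1 t=0,i=1
  ..#|#  b1=1 t=0,i=4
  ...|.  b0=0 t=0,i=3
  bits 10110110 = 182

182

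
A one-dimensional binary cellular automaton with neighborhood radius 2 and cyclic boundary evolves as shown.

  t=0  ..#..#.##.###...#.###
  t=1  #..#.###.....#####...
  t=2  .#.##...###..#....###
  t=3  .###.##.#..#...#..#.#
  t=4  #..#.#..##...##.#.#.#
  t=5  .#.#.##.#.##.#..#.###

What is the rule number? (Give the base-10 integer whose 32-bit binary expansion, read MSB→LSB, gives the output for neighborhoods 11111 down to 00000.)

594741989

  [31] ##### => .  t=1,i=15
  [30] ####. => .  t=1,i=16
  [29] ###.# => #  t=2,i=20
  [28] ###.. => .  t=0,i=12
  [27] ##.## => .  t=0,i=9
  [26] ##.#. => .  t=2,i=0
  [25] ##..# => #  t=0,i=0
  [24] ##... => #  t=0,i=13
  [23] #.### => .  t=0,i=10
  [22] #.##. => #  t=0,i=7
  [21] #.#.# => #  t=2,i=1
  [20] #.#.. => #  t=3,i=8
  [19] #..## => .  t=4,i=7
  [18] #..#. => .  t=0,i=1
  [17] #...# => #  t=0,i=14
  [16] #.... => #  t=1,i=9
  [15] .#### => .  t=1,i=14
  [14] .###. => .  t=0,i=11
  [13] .##.# => .  t=0,i=8
  [12] .##.. => .  t=2,i=4
  [11] .#.## => #  t=0,i=6
  [10] .#.#. => .  t=3,i=19
  [9] .#..# => #  t=0,i=3
  [8] .#... => .  t=2,i=14
  [7] ..### => #  t=1,i=13
  [6] ..##. => #  t=4,i=8
  [5] ..#.# => #  t=0,i=5
  [4] ..#.. => .  t=0,i=2
  [3] ...## => .  t=1,i=12
  [2] ...#. => #  t=0,i=15
  [1] ....# => .  t=1,i=11
  [0] ..... => #  t=1,i=10
  bits 00100011011100110000101011100101 = 594741989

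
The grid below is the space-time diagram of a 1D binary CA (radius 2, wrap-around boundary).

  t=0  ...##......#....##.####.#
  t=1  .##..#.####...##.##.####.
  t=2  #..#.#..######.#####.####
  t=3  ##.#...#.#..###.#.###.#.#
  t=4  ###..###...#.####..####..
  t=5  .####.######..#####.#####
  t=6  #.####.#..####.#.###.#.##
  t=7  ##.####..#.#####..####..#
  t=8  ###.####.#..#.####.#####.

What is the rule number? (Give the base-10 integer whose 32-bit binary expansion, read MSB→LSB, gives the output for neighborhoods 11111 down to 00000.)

  #####|.  b31=0 t=2,i=10
  ####.|#  b30=1 t=0,i=21
  ###.#|#  b29=1 t=0,i=22
  ###..|#  b28=1 t=1,i=10
  ##.##|#  b27=1 t=0,i=18
  ##.#.|#  b26=1 t=0,i=23
  ##..#|#  b25=1 t=1,i=3
  ##...|#  b24=1 t=0,i=5
  #.###|.  b23=0 t=0,i=19
  #.##.|#  b22=1 t=1,i=17
  #.#.#|#  b21=1 t=3,i=16
  #.#..|.  b20=0 t=0,i=24
  #..##|#  b19=1 t=1,i=0
  #..#.|.  b18=0 t=1,i=4
  #...#|#  b17=1 t=0,i=1
  #....|.  b16=0 t=0,i=6
  .####|#  b15=1 t=0,i=20
  .###.|#  b14=1 t=3,i=0
  .##.#|#  b13=1 t=0,i=17
  .##..|.  b12=0 t=0,i=4
  .#.##|.  b11=0 t=1,i=6
  .#.#.|.  b10=0 t=2,i=4
  .#..#|.  b9=0 t=2,i=6
  .#...|.  b8=0 t=0,i=0
  ..###|.  b7=0 t=2,i=8
  ..##.|.  b6=0 t=0,i=3
  ..#.#|#  b5=1 t=1,i=5
  ..#..|.  b4=0 t=0,i=11
  ...##|#  b3=1 t=0,i=2
  ...#.|#  b2=1 t=0,i=10
  ....#|#  b1=1 t=0,i=9
  .....|#  b0=1 t=0,i=7
  bits 01111111011010101110000000101111 = 2137710639

2137710639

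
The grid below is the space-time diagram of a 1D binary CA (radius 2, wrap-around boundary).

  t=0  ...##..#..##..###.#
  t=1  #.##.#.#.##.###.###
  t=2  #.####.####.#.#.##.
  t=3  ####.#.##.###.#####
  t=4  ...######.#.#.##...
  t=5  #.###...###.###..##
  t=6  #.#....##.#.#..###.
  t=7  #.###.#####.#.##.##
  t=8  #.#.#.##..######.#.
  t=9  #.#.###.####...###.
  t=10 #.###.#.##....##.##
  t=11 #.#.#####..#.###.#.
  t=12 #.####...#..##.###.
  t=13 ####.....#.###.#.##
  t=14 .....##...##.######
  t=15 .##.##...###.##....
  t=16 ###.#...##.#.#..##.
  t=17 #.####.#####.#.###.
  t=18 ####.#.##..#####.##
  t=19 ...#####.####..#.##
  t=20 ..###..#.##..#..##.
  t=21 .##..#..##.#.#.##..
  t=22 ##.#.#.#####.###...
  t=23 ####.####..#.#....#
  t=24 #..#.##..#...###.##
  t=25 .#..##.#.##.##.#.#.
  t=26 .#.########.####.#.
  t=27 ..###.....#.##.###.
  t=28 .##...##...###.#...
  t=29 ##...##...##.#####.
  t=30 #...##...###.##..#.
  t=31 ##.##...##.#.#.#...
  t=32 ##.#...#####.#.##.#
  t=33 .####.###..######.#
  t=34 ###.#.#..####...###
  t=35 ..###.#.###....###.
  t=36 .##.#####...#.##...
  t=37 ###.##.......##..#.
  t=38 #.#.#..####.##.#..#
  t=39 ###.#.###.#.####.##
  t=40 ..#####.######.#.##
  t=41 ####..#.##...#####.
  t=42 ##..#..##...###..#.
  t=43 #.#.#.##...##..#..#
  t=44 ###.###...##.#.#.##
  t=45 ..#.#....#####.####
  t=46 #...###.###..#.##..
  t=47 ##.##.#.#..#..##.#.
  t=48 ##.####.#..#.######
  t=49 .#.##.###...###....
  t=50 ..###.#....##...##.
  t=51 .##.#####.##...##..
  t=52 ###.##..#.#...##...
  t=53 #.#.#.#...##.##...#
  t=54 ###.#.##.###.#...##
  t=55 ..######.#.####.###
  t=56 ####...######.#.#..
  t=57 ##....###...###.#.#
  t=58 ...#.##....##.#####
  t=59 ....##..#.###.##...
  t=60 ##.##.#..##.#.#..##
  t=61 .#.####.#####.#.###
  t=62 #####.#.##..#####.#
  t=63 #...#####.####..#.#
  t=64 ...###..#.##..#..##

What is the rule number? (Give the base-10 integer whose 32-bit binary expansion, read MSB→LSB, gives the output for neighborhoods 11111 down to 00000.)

  ##### -> .   bit 31 = 0  t=3,i=0
  ####. -> .   bit 30 = 0  t=1,i=18
  ###.# -> #   bit 29 = 1  t=0,i=16
  ###.. -> .   bit 28 = 0  t=5,i=4
  ##.## -> .   bit 27 = 0  t=1,i=1
  ##.#. -> #   bit 26 = 1  t=0,i=17
  ##..# -> #   bit 25 = 1  t=0,i=5
  ##... -> .   bit 24 = 0  t=4,i=16
  #.### -> #   bit 23 = 1  t=1,i=12
  #.##. -> #   bit 22 = 1  t=1,i=2
  #.#.# -> #   bit 21 = 1  t=1,i=5
  #.#.. -> #   bit 20 = 1  t=0,i=18
  #..## -> #   bit 19 = 1  t=0,i=9
  #..#. -> .   bit 18 = 0  t=0,i=6
  #...# -> .   bit 17 = 0  t=0,i=1
  #.... -> #   bit 16 = 1  t=4,i=17
  .#### -> #   bit 15 = 1  t=1,i=17
  .###. -> .   bit 14 = 0  t=0,i=15
  .##.# -> #   bit 13 = 1  t=1,i=3
  .##.. -> .   bit 12 = 0  t=0,i=4
  .#.## -> #   bit 11 = 1  t=1,i=8
  .#.#. -> .   bit 10 = 0  t=1,i=6
  .#..# -> .   bit 9 = 0  t=0,i=8
  .#... -> #   bit 8 = 1  t=0,i=0
  ..### -> #   bit 7 = 1  t=0,i=14
  ..##. -> #   bit 6 = 1  t=0,i=3
  ..#.# -> .   bit 5 = 0  t=11,i=11
  ..#.. -> #   bit 4 = 1  t=0,i=7
  ...## -> #   bit 3 = 1  t=0,i=2
  ...#. -> .   bit 2 = 0  t=12,i=8
  ....# -> .   bit 1 = 0  t=4,i=1
  ..... -> #   bit 0 = 1  t=4,i=0
  bits 00100110111110011010100111011001 = 653896153

653896153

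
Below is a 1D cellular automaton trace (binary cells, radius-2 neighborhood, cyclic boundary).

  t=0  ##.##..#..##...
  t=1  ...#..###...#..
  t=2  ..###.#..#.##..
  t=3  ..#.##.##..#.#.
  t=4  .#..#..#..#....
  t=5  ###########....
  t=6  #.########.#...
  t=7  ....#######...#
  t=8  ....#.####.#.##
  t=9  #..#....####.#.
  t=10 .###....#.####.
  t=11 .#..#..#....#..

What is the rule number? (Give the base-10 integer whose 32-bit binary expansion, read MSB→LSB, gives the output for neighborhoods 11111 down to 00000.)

3848536724

  nb #####: next=#  (t=5,i=2, bit31=1)
  nb ####.: next=#  (t=5,i=9, bit30=1)
  nb ###.#: next=#  (t=2,i=4, bit29=1)
  nb ###..: next=.  (t=1,i=8, bit28=0)
  nb ##.##: next=.  (t=0,i=2, bit27=0)
  nb ##.#.: next=#  (t=2,i=5, bit26=1)
  nb ##..#: next=.  (t=0,i=5, bit25=0)
  nb ##...: next=#  (t=0,i=12, bit24=1)
  nb #.###: next=.  (t=6,i=2, bit23=0)
  nb #.##.: next=#  (t=0,i=3, bit22=1)
  nb #.#.#: next=#  (t=8,i=11, bit21=1)
  nb #.#..: next=.  (t=2,i=6, bit20=0)
  nb #..##: next=.  (t=0,i=9, bit19=0)
  nb #..#.: next=#  (t=0,i=6, bit18=1)
  nb #...#: next=.  (t=0,i=13, bit17=0)
  nb #....: next=.  (t=1,i=14, bit16=0)
  nb .####: next=.  (t=5,i=1, bit15=0)
  nb .###.: next=.  (t=1,i=7, bit14=0)
  nb .##.#: next=.  (t=0,i=1, bit13=0)
  nb .##..: next=.  (t=0,i=4, bit12=0)
  nb .#.##: next=.  (t=2,i=10, bit11=0)
  nb .#.#.: next=.  (t=3,i=12, bit10=0)
  nb .#..#: next=#  (t=0,i=8, bit9=1)
  nb .#...: next=.  (t=1,i=13, bit8=0)
  nb ..###: next=#  (t=1,i=6, bit7=1)
  nb ..##.: next=.  (t=0,i=0, bit6=0)
  nb ..#.#: next=.  (t=2,i=9, bit5=0)
  nb ..#..: next=#  (t=0,i=7, bit4=1)
  nb ...##: next=.  (t=0,i=14, bit3=0)
  nb ...#.: next=#  (t=1,i=2, bit2=1)
  nb ....#: next=.  (t=1,i=1, bit1=0)
  nb .....: next=.  (t=1,i=0, bit0=0)
  bits 11100101011001000000001010010100 = 3848536724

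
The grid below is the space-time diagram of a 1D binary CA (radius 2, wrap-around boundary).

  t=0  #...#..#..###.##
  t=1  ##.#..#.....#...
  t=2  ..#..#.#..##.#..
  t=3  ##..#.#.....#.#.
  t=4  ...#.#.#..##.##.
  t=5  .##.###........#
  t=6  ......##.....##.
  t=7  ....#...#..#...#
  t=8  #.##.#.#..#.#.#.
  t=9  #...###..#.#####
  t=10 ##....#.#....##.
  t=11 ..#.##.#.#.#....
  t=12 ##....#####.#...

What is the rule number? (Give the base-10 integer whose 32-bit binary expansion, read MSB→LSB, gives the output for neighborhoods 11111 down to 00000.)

3039036678

  nb #####: next=#  (t=9,i=13, bit31=1)
  nb ####.: next=.  (t=9,i=15, bit30=0)
  nb ###.#: next=#  (t=0,i=12, bit29=1)
  nb ###..: next=#  (t=0,i=0, bit28=1)
  nb ##.##: next=.  (t=0,i=13, bit27=0)
  nb ##.#.: next=#  (t=1,i=2, bit26=1)
  nb ##..#: next=.  (t=3,i=2, bit25=0)
  nb ##...: next=#  (t=0,i=1, bit24=1)
  nb #.###: next=.  (t=0,i=14, bit23=0)
  nb #.##.: next=.  (t=3,i=0, bit22=0)
  nb #.#.#: next=#  (t=3,i=14, bit21=1)
  nb #.#..: next=.  (t=1,i=3, bit20=0)
  nb #..##: next=.  (t=0,i=9, bit19=0)
  nb #..#.: next=#  (t=0,i=6, bit18=1)
  nb #...#: next=.  (t=0,i=2, bit17=0)
  nb #....: next=.  (t=1,i=8, bit16=0)
  nb .####: next=.  (t=9,i=12, bit15=0)
  nb .###.: next=.  (t=0,i=11, bit14=0)
  nb .##.#: next=.  (t=1,i=1, bit13=0)
  nb .##..: next=.  (t=3,i=1, bit12=0)
  nb .#.##: next=.  (t=3,i=15, bit11=0)
  nb .#.#.: next=#  (t=2,i=6, bit10=1)
  nb .#..#: next=.  (t=0,i=5, bit9=0)
  nb .#...: next=#  (t=1,i=7, bit8=1)
  nb ..###: next=.  (t=0,i=10, bit7=0)
  nb ..##.: next=.  (t=1,i=0, bit6=0)
  nb ..#.#: next=.  (t=2,i=5, bit5=0)
  nb ..#..: next=.  (t=0,i=4, bit4=0)
  nb ...##: next=.  (t=1,i=15, bit3=0)
  nb ...#.: next=#  (t=0,i=3, bit2=1)
  nb ....#: next=#  (t=1,i=10, bit1=1)
  nb .....: next=.  (t=1,i=9, bit0=0)
  bits 10110101001001000000010100000110 = 3039036678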